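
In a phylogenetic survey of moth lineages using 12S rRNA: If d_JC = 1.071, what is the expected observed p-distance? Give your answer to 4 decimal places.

p = (3/4)(1 − e^(−4d/3)) = 0.75 × (1 − e^(-1.428)) = 0.75 × (1 − 0.239788) = 0.570159.

0.5702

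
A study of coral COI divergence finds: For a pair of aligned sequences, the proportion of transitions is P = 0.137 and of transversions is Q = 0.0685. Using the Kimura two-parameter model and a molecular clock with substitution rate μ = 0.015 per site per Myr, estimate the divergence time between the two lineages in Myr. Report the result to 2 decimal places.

8.22

Under the Kimura two-parameter model, d = −½ ln(1 − 2P − Q) − ¼ ln(1 − 2Q).
1 − 2P − Q = 0.6575, giving −½ ln(0.6575) = 0.209655.
1 − 2Q = 0.863, giving −¼ ln(0.863) = 0.036835.
d = 0.209655 + 0.036835 = 0.246490.
Under a molecular clock d = 2μt, so t = d/(2μ) = 0.246490 / (2 × 0.015) = 8.22 Myr.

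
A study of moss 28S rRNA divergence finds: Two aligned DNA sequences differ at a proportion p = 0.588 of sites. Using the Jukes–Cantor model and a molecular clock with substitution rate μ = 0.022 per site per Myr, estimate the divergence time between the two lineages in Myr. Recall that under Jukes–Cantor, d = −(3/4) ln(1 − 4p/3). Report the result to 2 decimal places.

26.12

d = −(3/4) ln(1 − 4p/3) = −0.75 ln(1 − 0.784) = −0.75 ln(0.216)
  = −0.75 × (-1.532477) = 1.149358 substitutions/site.
Under a molecular clock d = 2μt, so t = d/(2μ) = 1.149358 / (2 × 0.022) = 26.12 Myr.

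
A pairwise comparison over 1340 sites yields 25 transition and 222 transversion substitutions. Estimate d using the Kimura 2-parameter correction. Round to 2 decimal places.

0.21

P = 25/1340 ≈ 0.018657 and Q = 222/1340 ≈ 0.165672.
Under the Kimura two-parameter model, d = −½ ln(1 − 2P − Q) − ¼ ln(1 − 2Q).
1 − 2P − Q = 0.797014, giving −½ ln(0.797014) = 0.113442.
1 − 2Q = 0.668656, giving −¼ ln(0.668656) = 0.100621.
d = 0.113442 + 0.100621 = 0.214063.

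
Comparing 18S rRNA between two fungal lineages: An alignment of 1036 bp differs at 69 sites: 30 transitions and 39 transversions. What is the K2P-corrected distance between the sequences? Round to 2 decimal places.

P = 30/1036 ≈ 0.028958 and Q = 39/1036 ≈ 0.037645.
Under the Kimura two-parameter model, d = −½ ln(1 − 2P − Q) − ¼ ln(1 − 2Q).
1 − 2P − Q = 0.904439, giving −½ ln(0.904439) = 0.050220.
1 − 2Q = 0.92471, giving −¼ ln(0.92471) = 0.019569.
d = 0.050220 + 0.019569 = 0.069789.

0.07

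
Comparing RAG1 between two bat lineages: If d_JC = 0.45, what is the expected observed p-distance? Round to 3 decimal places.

p = (3/4)(1 − e^(−4d/3)) = 0.75 × (1 − e^(-0.6)) = 0.75 × (1 − 0.548812) = 0.338391.

0.338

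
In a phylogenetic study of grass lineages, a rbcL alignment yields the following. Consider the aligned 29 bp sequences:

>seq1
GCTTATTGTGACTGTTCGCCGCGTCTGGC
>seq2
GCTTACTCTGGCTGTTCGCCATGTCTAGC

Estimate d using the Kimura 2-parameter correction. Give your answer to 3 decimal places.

Of 29 sites, 5 differences are transitions and 1 are transversions, so P = 5/29 ≈ 0.172414 and Q = 1/29 ≈ 0.034483.
Under the Kimura two-parameter model, d = −½ ln(1 − 2P − Q) − ¼ ln(1 − 2Q).
1 − 2P − Q = 0.620689, giving −½ ln(0.620689) = 0.238463.
1 − 2Q = 0.931034, giving −¼ ln(0.931034) = 0.017865.
d = 0.238463 + 0.017865 = 0.256328.

0.256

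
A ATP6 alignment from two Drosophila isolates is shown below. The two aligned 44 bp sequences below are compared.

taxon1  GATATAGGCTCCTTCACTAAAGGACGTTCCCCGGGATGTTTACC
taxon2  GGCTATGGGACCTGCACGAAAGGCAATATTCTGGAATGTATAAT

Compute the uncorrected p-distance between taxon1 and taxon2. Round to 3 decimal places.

The sequences differ at 20 of 44 positions.
p = 20/44 = 0.454545… ≈ 0.455 (to 3 d.p.).

0.455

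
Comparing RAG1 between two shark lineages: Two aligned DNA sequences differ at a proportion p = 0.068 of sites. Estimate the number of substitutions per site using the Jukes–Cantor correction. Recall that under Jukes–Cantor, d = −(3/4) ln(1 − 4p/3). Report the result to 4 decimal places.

d = −(3/4) ln(1 − 4p/3) = −0.75 ln(1 − 0.090667) = −0.75 ln(0.909333)
  = −0.75 × (-0.095044) = 0.071283 substitutions/site.

0.0713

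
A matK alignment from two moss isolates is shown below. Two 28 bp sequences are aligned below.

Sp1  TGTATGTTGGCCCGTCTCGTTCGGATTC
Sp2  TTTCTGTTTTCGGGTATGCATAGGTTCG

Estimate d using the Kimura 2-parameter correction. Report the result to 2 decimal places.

Of 28 sites, 1 differences are transitions and 13 are transversions, so P = 1/28 ≈ 0.035714 and Q = 13/28 ≈ 0.464286.
Under the Kimura two-parameter model, d = −½ ln(1 − 2P − Q) − ¼ ln(1 − 2Q).
1 − 2P − Q = 0.464286, giving −½ ln(0.464286) = 0.383627.
1 − 2Q = 0.071428, giving −¼ ln(0.071428) = 0.659766.
d = 0.383627 + 0.659766 = 1.043393.

1.04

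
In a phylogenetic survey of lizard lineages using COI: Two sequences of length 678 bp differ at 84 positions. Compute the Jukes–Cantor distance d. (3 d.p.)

0.135

p = 84/678 ≈ 0.123894.
d = −(3/4) ln(1 − 4p/3) = −0.75 ln(1 − 0.165192) = −0.75 ln(0.834808)
  = −0.75 × (-0.180554) = 0.135416 substitutions/site.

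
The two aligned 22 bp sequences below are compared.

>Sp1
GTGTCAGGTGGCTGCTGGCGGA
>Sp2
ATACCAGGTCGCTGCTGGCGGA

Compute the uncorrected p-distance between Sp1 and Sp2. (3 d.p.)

0.182

The sequences differ at 4 of 22 positions (sites 1, 3, 4, 10).
p = 4/22 = 0.181818… ≈ 0.182 (to 3 d.p.).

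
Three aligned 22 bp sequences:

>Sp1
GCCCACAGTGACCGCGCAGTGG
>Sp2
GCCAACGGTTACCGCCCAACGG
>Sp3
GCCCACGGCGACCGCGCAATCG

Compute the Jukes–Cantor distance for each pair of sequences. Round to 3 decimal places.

d(Sp1,Sp2) = 0.339, d(Sp1,Sp3) = 0.208, d(Sp2,Sp3) = 0.339

Sp1–Sp2: 6/22 sites differ → p ≈ 0.272727, d = −0.75 ln(1 − 0.363636) = 0.338988 ≈ 0.339.
Sp1–Sp3: 4/22 sites differ → p ≈ 0.181818, d = −0.75 ln(1 − 0.242424) = 0.208224 ≈ 0.208.
Sp2–Sp3: 6/22 sites differ → p ≈ 0.272727, d = −0.75 ln(1 − 0.363636) = 0.338988 ≈ 0.339.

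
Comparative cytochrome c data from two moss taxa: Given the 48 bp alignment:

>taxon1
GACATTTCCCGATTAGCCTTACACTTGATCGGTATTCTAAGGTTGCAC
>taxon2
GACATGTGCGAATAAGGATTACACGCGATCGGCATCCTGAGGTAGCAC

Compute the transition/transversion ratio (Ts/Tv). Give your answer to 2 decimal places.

Transitions are A↔G and C↔T; transversions are all other mismatches.
Transitions: 5. Transversions: 8.
R = 5/8 = 0.625 ≈ 0.63 (to 2 d.p.).

0.63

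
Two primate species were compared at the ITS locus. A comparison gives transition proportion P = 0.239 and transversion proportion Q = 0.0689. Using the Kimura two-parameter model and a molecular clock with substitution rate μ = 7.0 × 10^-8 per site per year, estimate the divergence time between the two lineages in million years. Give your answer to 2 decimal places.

3.09

Under the Kimura two-parameter model, d = −½ ln(1 − 2P − Q) − ¼ ln(1 − 2Q).
1 − 2P − Q = 0.4531, giving −½ ln(0.4531) = 0.395821.
1 − 2Q = 0.8622, giving −¼ ln(0.8622) = 0.037067.
d = 0.395821 + 0.037067 = 0.432888.
Under a molecular clock d = 2μt, so t = d/(2μ) = 0.432888 / (2 × 7.0 × 10^-8) = 3.09 million years.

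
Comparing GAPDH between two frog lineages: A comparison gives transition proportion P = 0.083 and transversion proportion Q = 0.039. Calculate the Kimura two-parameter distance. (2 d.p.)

0.14

Under the Kimura two-parameter model, d = −½ ln(1 − 2P − Q) − ¼ ln(1 − 2Q).
1 − 2P − Q = 0.795, giving −½ ln(0.795) = 0.114707.
1 − 2Q = 0.922, giving −¼ ln(0.922) = 0.020303.
d = 0.114707 + 0.020303 = 0.135010.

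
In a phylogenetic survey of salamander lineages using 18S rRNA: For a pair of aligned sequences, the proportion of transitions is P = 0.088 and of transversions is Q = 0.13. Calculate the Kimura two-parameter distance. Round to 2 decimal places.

0.26

Under the Kimura two-parameter model, d = −½ ln(1 − 2P − Q) − ¼ ln(1 − 2Q).
1 − 2P − Q = 0.694, giving −½ ln(0.694) = 0.182642.
1 − 2Q = 0.74, giving −¼ ln(0.74) = 0.075276.
d = 0.182642 + 0.075276 = 0.257918.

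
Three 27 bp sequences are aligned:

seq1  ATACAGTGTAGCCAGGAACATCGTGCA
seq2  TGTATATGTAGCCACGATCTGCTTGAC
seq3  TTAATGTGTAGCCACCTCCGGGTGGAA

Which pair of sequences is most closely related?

seq1–seq2: 13/27 differ, p = 0.481, d = 0.770.
seq1–seq3: 13/27 differ, p = 0.481, d = 0.770.
seq2–seq3: 10/27 differ, p = 0.370, d = 0.511.
The smallest distance is between seq2 and seq3.

seq2 and seq3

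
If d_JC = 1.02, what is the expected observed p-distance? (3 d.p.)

p = (3/4)(1 − e^(−4d/3)) = 0.75 × (1 − e^(-1.36)) = 0.75 × (1 − 0.256661) = 0.557504.

0.558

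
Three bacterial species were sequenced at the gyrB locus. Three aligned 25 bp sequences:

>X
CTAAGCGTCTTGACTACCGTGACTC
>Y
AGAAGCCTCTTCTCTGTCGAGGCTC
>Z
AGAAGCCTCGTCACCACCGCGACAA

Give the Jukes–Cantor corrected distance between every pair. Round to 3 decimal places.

X–Y: 9/25 sites differ → p = 0.36, d = −0.75 ln(1 − 0.48) = 0.490445 ≈ 0.490.
X–Z: 9/25 sites differ → p = 0.36, d = −0.75 ln(1 − 0.48) = 0.490445 ≈ 0.490.
Y–Z: 9/25 sites differ → p = 0.36, d = −0.75 ln(1 − 0.48) = 0.490445 ≈ 0.490.

d(X,Y) = 0.490, d(X,Z) = 0.490, d(Y,Z) = 0.490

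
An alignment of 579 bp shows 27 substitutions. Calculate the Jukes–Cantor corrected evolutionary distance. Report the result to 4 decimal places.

0.0481

p = 27/579 ≈ 0.046632.
d = −(3/4) ln(1 − 4p/3) = −0.75 ln(1 − 0.062176) = −0.75 ln(0.937824)
  = −0.75 × (-0.064193) = 0.048145 substitutions/site.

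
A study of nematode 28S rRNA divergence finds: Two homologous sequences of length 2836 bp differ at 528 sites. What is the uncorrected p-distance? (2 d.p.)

p = 528/2836 = 0.186177… ≈ 0.19 (to 2 d.p.).

0.19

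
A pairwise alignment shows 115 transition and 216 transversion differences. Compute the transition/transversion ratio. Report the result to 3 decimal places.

0.532

R = 115/216 = 0.532407… ≈ 0.532 (to 3 d.p.).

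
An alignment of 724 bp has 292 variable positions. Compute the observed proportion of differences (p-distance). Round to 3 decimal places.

p = 292/724 = 0.403314… ≈ 0.403 (to 3 d.p.).

0.403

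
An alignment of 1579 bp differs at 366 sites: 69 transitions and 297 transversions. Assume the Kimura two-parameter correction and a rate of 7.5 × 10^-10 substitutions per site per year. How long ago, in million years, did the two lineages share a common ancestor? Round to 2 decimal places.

186.07

P = 69/1579 ≈ 0.043699 and Q = 297/1579 ≈ 0.188094.
Under the Kimura two-parameter model, d = −½ ln(1 − 2P − Q) − ¼ ln(1 − 2Q).
1 − 2P − Q = 0.724508, giving −½ ln(0.724508) = 0.161131.
1 − 2Q = 0.623812, giving −¼ ln(0.623812) = 0.117977.
d = 0.161131 + 0.117977 = 0.279108.
Under a molecular clock d = 2μt, so t = d/(2μ) = 0.279108 / (2 × 7.5 × 10^-10) = 186.07 million years.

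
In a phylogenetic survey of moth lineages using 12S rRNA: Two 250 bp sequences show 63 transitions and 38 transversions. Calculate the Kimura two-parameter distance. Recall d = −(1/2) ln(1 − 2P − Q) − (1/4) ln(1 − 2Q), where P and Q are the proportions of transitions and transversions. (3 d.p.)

P = 63/250 = 0.252 and Q = 38/250 = 0.152.
Under the Kimura two-parameter model, d = −½ ln(1 − 2P − Q) − ¼ ln(1 − 2Q).
1 − 2P − Q = 0.344, giving −½ ln(0.344) = 0.533557.
1 − 2Q = 0.696, giving −¼ ln(0.696) = 0.090601.
d = 0.533557 + 0.090601 = 0.624158.

0.624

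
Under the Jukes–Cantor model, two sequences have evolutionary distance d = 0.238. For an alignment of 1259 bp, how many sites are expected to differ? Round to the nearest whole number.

Invert JC69: p = (3/4)(1 − e^(−4d/3)) = 0.75 × (1 − e^(-0.317333)) = 0.75 × (1 − 0.728088) = 0.203934.
Expected differing sites = pL ≈ 0.203934 × 1259 = 256.752906 ≈ 257.

257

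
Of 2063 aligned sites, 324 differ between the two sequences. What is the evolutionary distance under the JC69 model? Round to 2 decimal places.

p = 324/2063 ≈ 0.157053.
d = −(3/4) ln(1 − 4p/3) = −0.75 ln(1 − 0.209404) = −0.75 ln(0.790596)
  = −0.75 × (-0.234968) = 0.176226 substitutions/site.

0.18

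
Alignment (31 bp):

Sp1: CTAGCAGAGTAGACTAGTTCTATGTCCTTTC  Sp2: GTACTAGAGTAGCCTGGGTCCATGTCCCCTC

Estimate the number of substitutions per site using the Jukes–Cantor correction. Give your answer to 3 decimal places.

The sequences differ at 9 of 31 sites (1, 4, 5, 13, 16, 18, 21, 28, 29), so p = 9/31 ≈ 0.290323.
d = −(3/4) ln(1 − 4p/3) = −0.75 ln(1 − 0.387097) = −0.75 ln(0.612903)
  = −0.75 × (-0.489549) = 0.367162 substitutions/site.

0.367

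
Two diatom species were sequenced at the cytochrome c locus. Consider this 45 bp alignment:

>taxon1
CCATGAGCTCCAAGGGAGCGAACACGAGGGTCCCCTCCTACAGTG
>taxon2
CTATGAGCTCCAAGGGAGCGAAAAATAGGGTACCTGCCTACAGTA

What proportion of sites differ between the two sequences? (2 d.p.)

The sequences differ at 8 of 45 positions (sites 2, 23, 25, 26, 32, 35, 36, 45).
p = 8/45 = 0.177777… ≈ 0.18 (to 2 d.p.).

0.18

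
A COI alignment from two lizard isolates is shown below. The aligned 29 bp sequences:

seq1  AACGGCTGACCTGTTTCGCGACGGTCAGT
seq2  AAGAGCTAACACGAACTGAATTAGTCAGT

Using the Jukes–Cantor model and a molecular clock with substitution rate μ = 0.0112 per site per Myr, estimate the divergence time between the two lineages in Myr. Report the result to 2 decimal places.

34.55

The sequences differ at 14 of 29 sites, so p = 14/29 ≈ 0.482759.
d = −(3/4) ln(1 − 4p/3) = −0.75 ln(1 − 0.643679) = −0.75 ln(0.356321)
  = −0.75 × (-1.031923) = 0.773942 substitutions/site.
Under a molecular clock d = 2μt, so t = d/(2μ) = 0.773942 / (2 × 0.0112) = 34.55 Myr.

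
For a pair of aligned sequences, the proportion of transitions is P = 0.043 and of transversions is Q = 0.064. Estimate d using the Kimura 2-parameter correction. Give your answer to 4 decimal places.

0.1155

Under the Kimura two-parameter model, d = −½ ln(1 − 2P − Q) − ¼ ln(1 − 2Q).
1 − 2P − Q = 0.85, giving −½ ln(0.85) = 0.081259.
1 − 2Q = 0.872, giving −¼ ln(0.872) = 0.034241.
d = 0.081259 + 0.034241 = 0.115500.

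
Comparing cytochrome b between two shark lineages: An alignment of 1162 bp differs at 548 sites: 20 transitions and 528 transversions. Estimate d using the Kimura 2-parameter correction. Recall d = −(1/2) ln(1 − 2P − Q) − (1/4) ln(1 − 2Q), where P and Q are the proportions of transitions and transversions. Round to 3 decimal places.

0.934

P = 20/1162 ≈ 0.017212 and Q = 528/1162 ≈ 0.454389.
Under the Kimura two-parameter model, d = −½ ln(1 − 2P − Q) − ¼ ln(1 − 2Q).
1 − 2P − Q = 0.511187, giving −½ ln(0.511187) = 0.335510.
1 − 2Q = 0.091222, giving −¼ ln(0.091222) = 0.598615.
d = 0.335510 + 0.598615 = 0.934125.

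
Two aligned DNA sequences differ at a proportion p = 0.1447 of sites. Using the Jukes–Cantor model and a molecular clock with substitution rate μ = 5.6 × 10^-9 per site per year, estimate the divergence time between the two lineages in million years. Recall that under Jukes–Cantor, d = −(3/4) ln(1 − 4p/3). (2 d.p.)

14.35

d = −(3/4) ln(1 − 4p/3) = −0.75 ln(1 − 0.192933) = −0.75 ln(0.807067)
  = −0.75 × (-0.214349) = 0.160762 substitutions/site.
Under a molecular clock d = 2μt, so t = d/(2μ) = 0.160762 / (2 × 5.6 × 10^-9) = 14.35 million years.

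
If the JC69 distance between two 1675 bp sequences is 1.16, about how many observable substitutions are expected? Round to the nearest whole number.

Invert JC69: p = (3/4)(1 − e^(−4d/3)) = 0.75 × (1 − e^(-1.546667)) = 0.75 × (1 − 0.212957) = 0.590282.
Expected differing sites = pL ≈ 0.590282 × 1675 = 988.72235 ≈ 989.

989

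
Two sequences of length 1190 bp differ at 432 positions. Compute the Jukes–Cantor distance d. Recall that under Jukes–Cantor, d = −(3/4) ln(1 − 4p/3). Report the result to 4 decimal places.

0.4963

p = 432/1190 ≈ 0.363025.
d = −(3/4) ln(1 − 4p/3) = −0.75 ln(1 − 0.484033) = −0.75 ln(0.515967)
  = −0.75 × (-0.661712) = 0.496284 substitutions/site.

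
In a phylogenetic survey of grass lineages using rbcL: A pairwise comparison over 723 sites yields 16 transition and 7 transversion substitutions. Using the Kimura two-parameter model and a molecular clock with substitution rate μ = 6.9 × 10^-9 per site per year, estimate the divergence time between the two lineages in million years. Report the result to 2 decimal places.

P = 16/723 ≈ 0.02213 and Q = 7/723 ≈ 0.009682.
Under the Kimura two-parameter model, d = −½ ln(1 − 2P − Q) − ¼ ln(1 − 2Q).
1 − 2P − Q = 0.946058, giving −½ ln(0.946058) = 0.027726.
1 − 2Q = 0.980636, giving −¼ ln(0.980636) = 0.004888.
d = 0.027726 + 0.004888 = 0.032614.
Under a molecular clock d = 2μt, so t = d/(2μ) = 0.032614 / (2 × 6.9 × 10^-9) = 2.36 million years.

2.36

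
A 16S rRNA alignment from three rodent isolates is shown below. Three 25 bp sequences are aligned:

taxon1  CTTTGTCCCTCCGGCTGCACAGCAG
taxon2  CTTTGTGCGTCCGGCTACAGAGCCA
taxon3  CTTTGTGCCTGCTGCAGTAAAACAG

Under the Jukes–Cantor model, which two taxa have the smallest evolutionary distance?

taxon1 and taxon2

taxon1–taxon2: 6/25 differ, p = 0.240, d = 0.289.
taxon1–taxon3: 7/25 differ, p = 0.280, d = 0.351.
taxon2–taxon3: 10/25 differ, p = 0.400, d = 0.572.
The smallest distance is between taxon1 and taxon2.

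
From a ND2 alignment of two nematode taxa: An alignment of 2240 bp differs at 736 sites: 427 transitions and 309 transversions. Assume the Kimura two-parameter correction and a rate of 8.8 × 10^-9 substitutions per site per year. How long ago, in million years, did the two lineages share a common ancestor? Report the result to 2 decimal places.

P = 427/2240 = 0.190625 and Q = 309/2240 ≈ 0.137946.
Under the Kimura two-parameter model, d = −½ ln(1 − 2P − Q) − ¼ ln(1 − 2Q).
1 − 2P − Q = 0.480804, giving −½ ln(0.480804) = 0.366148.
1 − 2Q = 0.724108, giving −¼ ln(0.724108) = 0.080704.
d = 0.366148 + 0.080704 = 0.446852.
Under a molecular clock d = 2μt, so t = d/(2μ) = 0.446852 / (2 × 8.8 × 10^-9) = 25.39 million years.

25.39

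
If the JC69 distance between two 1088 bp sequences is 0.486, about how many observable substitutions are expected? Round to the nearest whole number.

Invert JC69: p = (3/4)(1 − e^(−4d/3)) = 0.75 × (1 − e^(-0.648)) = 0.75 × (1 − 0.523091) = 0.357682.
Expected differing sites = pL ≈ 0.357682 × 1088 = 389.158016 ≈ 389.

389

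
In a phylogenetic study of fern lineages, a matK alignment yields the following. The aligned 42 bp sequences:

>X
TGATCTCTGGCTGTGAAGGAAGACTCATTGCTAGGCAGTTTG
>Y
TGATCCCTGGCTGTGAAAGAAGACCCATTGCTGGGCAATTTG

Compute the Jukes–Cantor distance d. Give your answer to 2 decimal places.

The sequences differ at 5 of 42 sites (6, 18, 25, 33, 38), so p = 5/42 ≈ 0.119048.
d = −(3/4) ln(1 − 4p/3) = −0.75 ln(1 − 0.158731) = −0.75 ln(0.841269)
  = −0.75 × (-0.172844) = 0.129633 substitutions/site.

0.13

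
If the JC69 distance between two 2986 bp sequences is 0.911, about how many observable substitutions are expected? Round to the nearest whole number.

Invert JC69: p = (3/4)(1 − e^(−4d/3)) = 0.75 × (1 − e^(-1.214667)) = 0.75 × (1 − 0.296809) = 0.527393.
Expected differing sites = pL ≈ 0.527393 × 2986 = 1574.795498 ≈ 1575.

1575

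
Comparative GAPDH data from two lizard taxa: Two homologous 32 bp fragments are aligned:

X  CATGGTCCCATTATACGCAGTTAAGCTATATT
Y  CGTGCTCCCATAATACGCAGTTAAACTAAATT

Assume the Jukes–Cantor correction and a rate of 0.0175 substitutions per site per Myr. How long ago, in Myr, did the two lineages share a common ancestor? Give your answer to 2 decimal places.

The sequences differ at 5 of 32 sites (2, 5, 12, 25, 29), so p = 5/32 = 0.15625.
d = −(3/4) ln(1 − 4p/3) = −0.75 ln(1 − 0.208333) = −0.75 ln(0.791667)
  = −0.75 × (-0.233614) = 0.175211 substitutions/site.
Under a molecular clock d = 2μt, so t = d/(2μ) = 0.175211 / (2 × 0.0175) = 5.01 Myr.

5.01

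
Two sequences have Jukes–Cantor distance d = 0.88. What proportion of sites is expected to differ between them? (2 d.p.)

p = (3/4)(1 − e^(−4d/3)) = 0.75 × (1 − e^(-1.173333)) = 0.75 × (1 − 0.309334) = 0.518000.

0.52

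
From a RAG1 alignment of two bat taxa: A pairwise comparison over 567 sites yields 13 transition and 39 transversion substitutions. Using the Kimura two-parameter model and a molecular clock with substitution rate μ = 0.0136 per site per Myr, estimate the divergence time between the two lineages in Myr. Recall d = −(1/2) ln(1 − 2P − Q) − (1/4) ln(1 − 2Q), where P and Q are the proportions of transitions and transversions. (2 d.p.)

P = 13/567 ≈ 0.022928 and Q = 39/567 ≈ 0.068783.
Under the Kimura two-parameter model, d = −½ ln(1 − 2P − Q) − ¼ ln(1 − 2Q).
1 − 2P − Q = 0.885361, giving −½ ln(0.885361) = 0.060880.
1 − 2Q = 0.862434, giving −¼ ln(0.862434) = 0.036999.
d = 0.060880 + 0.036999 = 0.097879.
Under a molecular clock d = 2μt, so t = d/(2μ) = 0.097879 / (2 × 0.0136) = 3.60 Myr.

3.60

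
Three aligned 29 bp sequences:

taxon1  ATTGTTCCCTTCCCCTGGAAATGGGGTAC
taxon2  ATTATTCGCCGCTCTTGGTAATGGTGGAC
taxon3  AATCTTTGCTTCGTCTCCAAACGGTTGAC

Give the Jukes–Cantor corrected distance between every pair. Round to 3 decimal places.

d(taxon1,taxon2) = 0.401, d(taxon1,taxon3) = 0.602, d(taxon2,taxon3) = 0.683

taxon1–taxon2: 9/29 sites differ → p ≈ 0.310345, d = −0.75 ln(1 − 0.413793) = 0.400562 ≈ 0.401.
taxon1–taxon3: 12/29 sites differ → p ≈ 0.413793, d = −0.75 ln(1 − 0.551724) = 0.601760 ≈ 0.602.
taxon2–taxon3: 13/29 sites differ → p ≈ 0.448276, d = −0.75 ln(1 − 0.597701) = 0.682920 ≈ 0.683.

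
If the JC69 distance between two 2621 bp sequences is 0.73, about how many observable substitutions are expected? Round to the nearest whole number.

1223

Invert JC69: p = (3/4)(1 − e^(−4d/3)) = 0.75 × (1 − e^(-0.973333)) = 0.75 × (1 − 0.377822) = 0.466634.
Expected differing sites = pL ≈ 0.466634 × 2621 = 1223.047714 ≈ 1223.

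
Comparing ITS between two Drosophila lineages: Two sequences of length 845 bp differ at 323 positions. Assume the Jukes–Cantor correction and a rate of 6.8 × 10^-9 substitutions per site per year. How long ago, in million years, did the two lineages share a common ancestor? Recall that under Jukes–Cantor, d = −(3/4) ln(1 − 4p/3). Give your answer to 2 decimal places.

39.30

p = 323/845 ≈ 0.382249.
d = −(3/4) ln(1 − 4p/3) = −0.75 ln(1 − 0.509665) = −0.75 ln(0.490335)
  = −0.75 × (-0.712666) = 0.534500 substitutions/site.
Under a molecular clock d = 2μt, so t = d/(2μ) = 0.534500 / (2 × 6.8 × 10^-9) = 39.30 million years.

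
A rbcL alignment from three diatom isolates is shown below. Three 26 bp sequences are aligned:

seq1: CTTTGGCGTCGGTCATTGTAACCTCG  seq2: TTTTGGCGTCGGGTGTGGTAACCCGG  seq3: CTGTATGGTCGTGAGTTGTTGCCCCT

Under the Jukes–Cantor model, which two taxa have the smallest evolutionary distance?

seq1 and seq2

seq1–seq2: 7/26 differ, p = 0.269, d = 0.334.
seq1–seq3: 12/26 differ, p = 0.462, d = 0.717.
seq2–seq3: 12/26 differ, p = 0.462, d = 0.717.
The smallest distance is between seq1 and seq2.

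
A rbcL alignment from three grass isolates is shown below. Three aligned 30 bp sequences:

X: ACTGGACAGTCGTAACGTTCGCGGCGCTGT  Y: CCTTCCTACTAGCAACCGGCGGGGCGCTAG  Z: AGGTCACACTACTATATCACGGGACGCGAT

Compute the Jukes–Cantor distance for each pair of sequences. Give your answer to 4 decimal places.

X–Y: 14/30 sites differ → p ≈ 0.466667, d = −0.75 ln(1 − 0.622223) = 0.730088 ≈ 0.7301.
X–Z: 16/30 sites differ → p ≈ 0.533333, d = −0.75 ln(1 − 0.711111) = 0.931285 ≈ 0.9313.
Y–Z: 15/30 sites differ → p = 0.5, d = −0.75 ln(1 − 0.666667) = 0.823960 ≈ 0.8240.

d(X,Y) = 0.7301, d(X,Z) = 0.9313, d(Y,Z) = 0.8240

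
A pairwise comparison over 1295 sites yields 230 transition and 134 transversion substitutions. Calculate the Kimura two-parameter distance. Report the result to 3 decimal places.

0.365

P = 230/1295 ≈ 0.177606 and Q = 134/1295 ≈ 0.103475.
Under the Kimura two-parameter model, d = −½ ln(1 − 2P − Q) − ¼ ln(1 − 2Q).
1 − 2P − Q = 0.541313, giving −½ ln(0.541313) = 0.306879.
1 − 2Q = 0.79305, giving −¼ ln(0.79305) = 0.057967.
d = 0.306879 + 0.057967 = 0.364846.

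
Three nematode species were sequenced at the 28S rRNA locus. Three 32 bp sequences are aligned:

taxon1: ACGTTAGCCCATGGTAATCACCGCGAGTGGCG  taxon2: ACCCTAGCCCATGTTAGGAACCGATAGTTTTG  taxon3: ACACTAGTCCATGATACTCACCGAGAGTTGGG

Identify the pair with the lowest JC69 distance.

taxon1–taxon2: 11/32 differ, p = 0.344, d = 0.460.
taxon1–taxon3: 8/32 differ, p = 0.250, d = 0.304.
taxon2–taxon3: 9/32 differ, p = 0.281, d = 0.353.
The smallest distance is between taxon1 and taxon3.

taxon1 and taxon3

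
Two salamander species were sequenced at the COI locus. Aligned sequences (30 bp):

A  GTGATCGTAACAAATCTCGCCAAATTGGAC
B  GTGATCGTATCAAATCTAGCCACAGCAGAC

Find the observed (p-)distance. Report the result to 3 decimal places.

0.200

The sequences differ at 6 of 30 positions (sites 10, 18, 23, 25, 26, 27).
p = 6/30 = 0.200.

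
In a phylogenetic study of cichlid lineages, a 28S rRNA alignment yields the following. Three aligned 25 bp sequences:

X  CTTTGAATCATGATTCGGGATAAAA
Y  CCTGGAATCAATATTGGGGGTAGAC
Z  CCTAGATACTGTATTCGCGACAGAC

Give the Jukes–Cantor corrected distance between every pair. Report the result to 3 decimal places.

d(X,Y) = 0.417, d(X,Z) = 0.663, d(Y,Z) = 0.490

X–Y: 8/25 sites differ → p = 0.32, d = −0.75 ln(1 − 0.426667) = 0.417216 ≈ 0.417.
X–Z: 11/25 sites differ → p = 0.44, d = −0.75 ln(1 − 0.586667) = 0.662626 ≈ 0.663.
Y–Z: 9/25 sites differ → p = 0.36, d = −0.75 ln(1 − 0.48) = 0.490445 ≈ 0.490.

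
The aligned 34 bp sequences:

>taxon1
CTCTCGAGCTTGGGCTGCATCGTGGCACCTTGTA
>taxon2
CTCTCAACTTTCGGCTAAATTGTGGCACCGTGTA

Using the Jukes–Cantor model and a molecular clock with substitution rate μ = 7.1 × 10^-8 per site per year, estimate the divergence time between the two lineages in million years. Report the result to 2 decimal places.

1.99

The sequences differ at 8 of 34 sites (6, 8, 9, 12, 17, 18, 21, 30), so p = 8/34 ≈ 0.235294.
d = −(3/4) ln(1 − 4p/3) = −0.75 ln(1 − 0.313725) = −0.75 ln(0.686275)
  = −0.75 × (-0.376477) = 0.282358 substitutions/site.
Under a molecular clock d = 2μt, so t = d/(2μ) = 0.282358 / (2 × 7.1 × 10^-8) = 1.99 million years.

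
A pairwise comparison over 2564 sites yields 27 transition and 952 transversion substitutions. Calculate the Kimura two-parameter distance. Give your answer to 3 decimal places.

0.588

P = 27/2564 ≈ 0.01053 and Q = 952/2564 ≈ 0.371295.
Under the Kimura two-parameter model, d = −½ ln(1 − 2P − Q) − ¼ ln(1 − 2Q).
1 − 2P − Q = 0.607645, giving −½ ln(0.607645) = 0.249082.
1 − 2Q = 0.25741, giving −¼ ln(0.25741) = 0.339271.
d = 0.249082 + 0.339271 = 0.588353.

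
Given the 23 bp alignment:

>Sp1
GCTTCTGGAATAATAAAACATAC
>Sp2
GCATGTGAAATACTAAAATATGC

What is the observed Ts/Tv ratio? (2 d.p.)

Transitions are A↔G and C↔T; transversions are all other mismatches.
Transitions: 3. Transversions: 3.
R = 3/3 = 1.00.

1.00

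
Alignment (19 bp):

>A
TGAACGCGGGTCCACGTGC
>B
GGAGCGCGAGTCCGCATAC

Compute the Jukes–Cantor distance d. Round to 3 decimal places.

0.410

The sequences differ at 6 of 19 sites (1, 4, 9, 14, 16, 18), so p = 6/19 ≈ 0.315789.
d = −(3/4) ln(1 − 4p/3) = −0.75 ln(1 − 0.421052) = −0.75 ln(0.578948)
  = −0.75 × (-0.546543) = 0.409907 substitutions/site.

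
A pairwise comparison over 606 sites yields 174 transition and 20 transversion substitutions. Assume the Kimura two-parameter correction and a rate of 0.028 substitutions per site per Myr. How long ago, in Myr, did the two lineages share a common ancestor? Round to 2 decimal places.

8.65

P = 174/606 ≈ 0.287129 and Q = 20/606 ≈ 0.033003.
Under the Kimura two-parameter model, d = −½ ln(1 − 2P − Q) − ¼ ln(1 − 2Q).
1 − 2P − Q = 0.392739, giving −½ ln(0.392739) = 0.467305.
1 − 2Q = 0.933994, giving −¼ ln(0.933994) = 0.017071.
d = 0.467305 + 0.017071 = 0.484376.
Under a molecular clock d = 2μt, so t = d/(2μ) = 0.484376 / (2 × 0.028) = 8.65 Myr.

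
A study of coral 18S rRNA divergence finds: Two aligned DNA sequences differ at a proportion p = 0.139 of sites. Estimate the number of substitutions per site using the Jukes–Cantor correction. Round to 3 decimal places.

0.154

d = −(3/4) ln(1 − 4p/3) = −0.75 ln(1 − 0.185333) = −0.75 ln(0.814667)
  = −0.75 × (-0.204976) = 0.153732 substitutions/site.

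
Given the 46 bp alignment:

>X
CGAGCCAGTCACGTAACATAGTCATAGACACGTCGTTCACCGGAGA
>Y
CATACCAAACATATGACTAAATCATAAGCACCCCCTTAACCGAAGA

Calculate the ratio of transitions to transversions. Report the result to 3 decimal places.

1.571

Transitions are A↔G and C↔T; transversions are all other mismatches.
Transitions: 11. Transversions: 7.
R = 11/7 = 1.571428… ≈ 1.571 (to 3 d.p.).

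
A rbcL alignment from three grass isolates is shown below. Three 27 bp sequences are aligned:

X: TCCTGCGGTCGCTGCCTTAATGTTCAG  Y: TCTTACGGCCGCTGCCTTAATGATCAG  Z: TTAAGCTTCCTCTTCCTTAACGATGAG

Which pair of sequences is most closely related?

X–Y: 4/27 differ, p = 0.148, d = 0.165.
X–Z: 11/27 differ, p = 0.407, d = 0.588.
Y–Z: 10/27 differ, p = 0.370, d = 0.511.
The smallest distance is between X and Y.

X and Y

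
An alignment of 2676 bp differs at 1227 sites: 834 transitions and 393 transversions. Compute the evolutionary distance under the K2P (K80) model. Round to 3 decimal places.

0.822

P = 834/2676 ≈ 0.311659 and Q = 393/2676 ≈ 0.146861.
Under the Kimura two-parameter model, d = −½ ln(1 − 2P − Q) − ¼ ln(1 − 2Q).
1 − 2P − Q = 0.229821, giving −½ ln(0.229821) = 0.735227.
1 − 2Q = 0.706278, giving −¼ ln(0.706278) = 0.086937.
d = 0.735227 + 0.086937 = 0.822164.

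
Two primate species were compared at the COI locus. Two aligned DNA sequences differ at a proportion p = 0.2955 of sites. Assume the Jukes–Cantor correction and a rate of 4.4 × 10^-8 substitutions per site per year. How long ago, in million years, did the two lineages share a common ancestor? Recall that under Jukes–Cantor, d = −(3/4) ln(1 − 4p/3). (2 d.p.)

d = −(3/4) ln(1 − 4p/3) = −0.75 ln(1 − 0.394) = −0.75 ln(0.606)
  = −0.75 × (-0.500875) = 0.375656 substitutions/site.
Under a molecular clock d = 2μt, so t = d/(2μ) = 0.375656 / (2 × 4.4 × 10^-8) = 4.27 million years.

4.27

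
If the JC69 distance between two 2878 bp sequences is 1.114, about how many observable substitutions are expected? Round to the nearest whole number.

Invert JC69: p = (3/4)(1 − e^(−4d/3)) = 0.75 × (1 − e^(-1.485333)) = 0.75 × (1 − 0.226427) = 0.580180.
Expected differing sites = pL ≈ 0.580180 × 2878 = 1669.75804 ≈ 1670.

1670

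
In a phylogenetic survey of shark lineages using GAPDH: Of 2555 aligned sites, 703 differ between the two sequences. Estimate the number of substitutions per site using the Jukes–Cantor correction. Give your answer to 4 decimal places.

p = 703/2555 ≈ 0.275147.
d = −(3/4) ln(1 − 4p/3) = −0.75 ln(1 − 0.366863) = −0.75 ln(0.633137)
  = −0.75 × (-0.457068) = 0.342801 substitutions/site.

0.3428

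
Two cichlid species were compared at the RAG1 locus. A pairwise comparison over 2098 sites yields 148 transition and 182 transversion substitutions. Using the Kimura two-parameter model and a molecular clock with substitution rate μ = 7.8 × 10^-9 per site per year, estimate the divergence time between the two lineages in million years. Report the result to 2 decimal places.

P = 148/2098 ≈ 0.070543 and Q = 182/2098 ≈ 0.086749.
Under the Kimura two-parameter model, d = −½ ln(1 − 2P − Q) − ¼ ln(1 − 2Q).
1 − 2P − Q = 0.772165, giving −½ ln(0.772165) = 0.129279.
1 − 2Q = 0.826502, giving −¼ ln(0.826502) = 0.047638.
d = 0.129279 + 0.047638 = 0.176917.
Under a molecular clock d = 2μt, so t = d/(2μ) = 0.176917 / (2 × 7.8 × 10^-9) = 11.34 million years.

11.34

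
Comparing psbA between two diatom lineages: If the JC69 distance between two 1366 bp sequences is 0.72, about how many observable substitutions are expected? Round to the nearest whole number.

Invert JC69: p = (3/4)(1 − e^(−4d/3)) = 0.75 × (1 − e^(-0.96)) = 0.75 × (1 − 0.382893) = 0.462830.
Expected differing sites = pL ≈ 0.462830 × 1366 = 632.22578 ≈ 632.

632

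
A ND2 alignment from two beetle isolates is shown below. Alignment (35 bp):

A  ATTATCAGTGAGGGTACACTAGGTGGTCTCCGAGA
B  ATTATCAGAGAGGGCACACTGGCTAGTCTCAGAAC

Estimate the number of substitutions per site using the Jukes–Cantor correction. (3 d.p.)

The sequences differ at 8 of 35 sites (9, 15, 21, 23, 25, 31, 34, 35), so p = 8/35 ≈ 0.228571.
d = −(3/4) ln(1 − 4p/3) = −0.75 ln(1 − 0.304761) = −0.75 ln(0.695239)
  = −0.75 × (-0.363500) = 0.272625 substitutions/site.

0.273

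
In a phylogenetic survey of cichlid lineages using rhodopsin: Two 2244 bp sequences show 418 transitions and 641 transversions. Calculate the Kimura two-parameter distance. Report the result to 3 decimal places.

P = 418/2244 ≈ 0.186275 and Q = 641/2244 ≈ 0.285651.
Under the Kimura two-parameter model, d = −½ ln(1 − 2P − Q) − ¼ ln(1 − 2Q).
1 − 2P − Q = 0.341799, giving −½ ln(0.341799) = 0.536766.
1 − 2Q = 0.428698, giving −¼ ln(0.428698) = 0.211751.
d = 0.536766 + 0.211751 = 0.748517.

0.749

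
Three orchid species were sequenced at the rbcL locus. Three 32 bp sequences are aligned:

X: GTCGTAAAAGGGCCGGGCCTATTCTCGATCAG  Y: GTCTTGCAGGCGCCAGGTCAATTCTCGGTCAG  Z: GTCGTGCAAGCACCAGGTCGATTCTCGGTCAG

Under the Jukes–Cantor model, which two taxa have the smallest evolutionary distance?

Y and Z

X–Y: 9/32 differ, p = 0.281, d = 0.353.
X–Z: 8/32 differ, p = 0.250, d = 0.304.
Y–Z: 4/32 differ, p = 0.125, d = 0.137.
The smallest distance is between Y and Z.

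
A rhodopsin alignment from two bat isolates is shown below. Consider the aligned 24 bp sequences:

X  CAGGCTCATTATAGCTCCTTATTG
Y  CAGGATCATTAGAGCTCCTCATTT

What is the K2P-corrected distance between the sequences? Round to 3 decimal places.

0.189

Of 24 sites, 1 differences are transitions and 3 are transversions, so P = 1/24 ≈ 0.041667 and Q = 3/24 = 0.125.
Under the Kimura two-parameter model, d = −½ ln(1 − 2P − Q) − ¼ ln(1 − 2Q).
1 − 2P − Q = 0.791666, giving −½ ln(0.791666) = 0.116808.
1 − 2Q = 0.75, giving −¼ ln(0.75) = 0.071921.
d = 0.116808 + 0.071921 = 0.188729.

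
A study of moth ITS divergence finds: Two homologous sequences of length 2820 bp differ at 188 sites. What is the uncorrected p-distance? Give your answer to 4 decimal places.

p = 188/2820 = 0.066666… ≈ 0.0667 (to 4 d.p.).

0.0667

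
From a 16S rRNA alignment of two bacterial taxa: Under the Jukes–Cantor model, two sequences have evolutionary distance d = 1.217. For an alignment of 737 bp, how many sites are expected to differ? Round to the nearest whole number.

Invert JC69: p = (3/4)(1 − e^(−4d/3)) = 0.75 × (1 − e^(-1.622667)) = 0.75 × (1 − 0.197372) = 0.601971.
Expected differing sites = pL ≈ 0.601971 × 737 = 443.652627 ≈ 444.

444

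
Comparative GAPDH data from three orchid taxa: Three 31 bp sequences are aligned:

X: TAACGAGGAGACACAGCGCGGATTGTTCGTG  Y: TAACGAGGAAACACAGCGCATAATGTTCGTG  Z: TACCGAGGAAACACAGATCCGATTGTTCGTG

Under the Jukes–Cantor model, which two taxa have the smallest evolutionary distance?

X and Y

X–Y: 4/31 differ, p = 0.129, d = 0.142.
X–Z: 5/31 differ, p = 0.161, d = 0.182.
Y–Z: 6/31 differ, p = 0.194, d = 0.224.
The smallest distance is between X and Y.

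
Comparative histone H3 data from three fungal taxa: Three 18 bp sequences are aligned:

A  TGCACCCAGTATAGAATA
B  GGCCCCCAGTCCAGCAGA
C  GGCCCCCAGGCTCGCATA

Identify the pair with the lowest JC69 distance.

A–B: 6/18 differ, p = 0.333, d = 0.441.
A–C: 6/18 differ, p = 0.333, d = 0.441.
B–C: 4/18 differ, p = 0.222, d = 0.264.
The smallest distance is between B and C.

B and C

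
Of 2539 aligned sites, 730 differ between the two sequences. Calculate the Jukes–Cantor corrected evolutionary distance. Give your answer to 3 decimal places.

p = 730/2539 ≈ 0.287515.
d = −(3/4) ln(1 − 4p/3) = −0.75 ln(1 − 0.383353) = −0.75 ln(0.616647)
  = −0.75 × (-0.483459) = 0.362594 substitutions/site.

0.363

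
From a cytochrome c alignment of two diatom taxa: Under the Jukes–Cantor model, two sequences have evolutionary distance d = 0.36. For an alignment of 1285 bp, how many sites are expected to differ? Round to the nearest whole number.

Invert JC69: p = (3/4)(1 − e^(−4d/3)) = 0.75 × (1 − e^(-0.48)) = 0.75 × (1 − 0.618783) = 0.285913.
Expected differing sites = pL ≈ 0.285913 × 1285 = 367.398205 ≈ 367.

367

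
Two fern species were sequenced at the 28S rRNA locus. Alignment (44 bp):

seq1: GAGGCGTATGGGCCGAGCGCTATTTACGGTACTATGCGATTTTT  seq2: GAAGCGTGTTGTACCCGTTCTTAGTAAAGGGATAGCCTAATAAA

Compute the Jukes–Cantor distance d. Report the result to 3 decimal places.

The sequences differ at 24 of 44 sites, so p = 24/44 ≈ 0.545455.
d = −(3/4) ln(1 − 4p/3) = −0.75 ln(1 − 0.727273) = −0.75 ln(0.272727)
  = −0.75 × (-1.299284) = 0.974463 substitutions/site.

0.974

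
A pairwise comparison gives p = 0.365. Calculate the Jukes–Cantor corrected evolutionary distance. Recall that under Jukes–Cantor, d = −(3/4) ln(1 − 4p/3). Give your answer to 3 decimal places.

0.500

d = −(3/4) ln(1 − 4p/3) = −0.75 ln(1 − 0.486667) = −0.75 ln(0.513333)
  = −0.75 × (-0.666831) = 0.500123 substitutions/site.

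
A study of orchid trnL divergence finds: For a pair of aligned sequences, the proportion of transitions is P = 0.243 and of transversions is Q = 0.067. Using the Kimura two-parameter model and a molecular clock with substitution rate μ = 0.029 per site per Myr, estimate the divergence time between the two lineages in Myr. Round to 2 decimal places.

7.56

Under the Kimura two-parameter model, d = −½ ln(1 − 2P − Q) − ¼ ln(1 − 2Q).
1 − 2P − Q = 0.447, giving −½ ln(0.447) = 0.402598.
1 − 2Q = 0.866, giving −¼ ln(0.866) = 0.035968.
d = 0.402598 + 0.035968 = 0.438566.
Under a molecular clock d = 2μt, so t = d/(2μ) = 0.438566 / (2 × 0.029) = 7.56 Myr.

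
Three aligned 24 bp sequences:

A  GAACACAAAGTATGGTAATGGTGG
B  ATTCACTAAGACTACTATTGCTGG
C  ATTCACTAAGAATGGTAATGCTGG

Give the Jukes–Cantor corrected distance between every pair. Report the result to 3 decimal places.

d(A,B) = 0.608, d(A,C) = 0.304, d(B,C) = 0.188

A–B: 10/24 sites differ → p ≈ 0.416667, d = −0.75 ln(1 − 0.555556) = 0.608198 ≈ 0.608.
A–C: 6/24 sites differ → p = 0.25, d = −0.75 ln(1 − 0.333333) = 0.304098 ≈ 0.304.
B–C: 4/24 sites differ → p ≈ 0.166667, d = −0.75 ln(1 − 0.222223) = 0.188487 ≈ 0.188.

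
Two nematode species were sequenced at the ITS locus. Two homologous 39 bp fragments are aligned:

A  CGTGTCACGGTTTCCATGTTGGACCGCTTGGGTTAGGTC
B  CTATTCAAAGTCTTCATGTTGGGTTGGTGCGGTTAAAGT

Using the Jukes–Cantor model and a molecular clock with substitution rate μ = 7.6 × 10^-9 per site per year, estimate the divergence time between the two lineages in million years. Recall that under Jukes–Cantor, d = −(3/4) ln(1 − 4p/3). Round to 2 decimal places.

The sequences differ at 17 of 39 sites, so p = 17/39 ≈ 0.435897.
d = −(3/4) ln(1 − 4p/3) = −0.75 ln(1 − 0.581196) = −0.75 ln(0.418804)
  = −0.75 × (-0.870352) = 0.652764 substitutions/site.
Under a molecular clock d = 2μt, so t = d/(2μ) = 0.652764 / (2 × 7.6 × 10^-9) = 42.95 million years.

42.95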